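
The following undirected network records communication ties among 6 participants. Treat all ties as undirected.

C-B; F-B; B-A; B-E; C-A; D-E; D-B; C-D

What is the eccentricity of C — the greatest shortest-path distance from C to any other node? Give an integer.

Distances from C: A:1, B:1, D:1, E:2, F:2.
The largest is 2 (to E and F), so the eccentricity of C is 2.

2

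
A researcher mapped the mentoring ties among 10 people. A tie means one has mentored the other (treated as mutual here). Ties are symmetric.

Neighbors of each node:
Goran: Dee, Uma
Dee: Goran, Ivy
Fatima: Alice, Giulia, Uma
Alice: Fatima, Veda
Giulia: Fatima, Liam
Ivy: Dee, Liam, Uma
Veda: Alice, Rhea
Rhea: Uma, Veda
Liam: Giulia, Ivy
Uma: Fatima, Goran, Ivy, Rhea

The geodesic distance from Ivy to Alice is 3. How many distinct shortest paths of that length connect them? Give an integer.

1

The shortest distance is 3, and the only length-3 path is Ivy–Uma–Fatima–Alice. So there is exactly 1 shortest path.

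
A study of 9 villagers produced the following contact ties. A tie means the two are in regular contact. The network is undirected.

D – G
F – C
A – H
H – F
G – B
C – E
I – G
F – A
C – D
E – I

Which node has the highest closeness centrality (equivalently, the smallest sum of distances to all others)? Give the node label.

Farness (sum of distances to all others) for each node — A:23, B:25, C:14, D:16, E:17, F:17, G:18, H:23, I:19.
The smallest farness is 14, for C, so C has the highest closeness.

C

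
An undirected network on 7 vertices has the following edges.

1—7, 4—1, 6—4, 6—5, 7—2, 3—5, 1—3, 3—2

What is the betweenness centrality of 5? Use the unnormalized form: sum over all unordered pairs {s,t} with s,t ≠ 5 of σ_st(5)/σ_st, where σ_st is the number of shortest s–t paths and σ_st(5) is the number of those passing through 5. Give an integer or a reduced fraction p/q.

2

Pairs whose geodesics pass through 5 — 2–6: 1; 3–6: 1.
All other pairs contribute 0.
Summing the contributions gives betweenness(5) = 2.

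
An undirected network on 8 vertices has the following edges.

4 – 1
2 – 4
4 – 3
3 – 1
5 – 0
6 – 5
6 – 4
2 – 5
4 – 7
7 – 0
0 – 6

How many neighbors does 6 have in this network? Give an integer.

3

6 is directly tied to 0, 4, and 5. That is 3 neighbors, so the degree of 6 is 3.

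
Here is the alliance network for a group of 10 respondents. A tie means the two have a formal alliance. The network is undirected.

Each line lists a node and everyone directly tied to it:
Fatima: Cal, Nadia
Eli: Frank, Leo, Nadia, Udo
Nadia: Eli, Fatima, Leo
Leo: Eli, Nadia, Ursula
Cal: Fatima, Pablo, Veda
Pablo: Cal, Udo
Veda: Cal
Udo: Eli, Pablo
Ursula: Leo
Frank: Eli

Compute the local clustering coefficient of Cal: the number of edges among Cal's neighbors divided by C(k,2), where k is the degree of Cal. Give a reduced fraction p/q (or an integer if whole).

Cal's neighbors: Fatima, Pablo, and Veda (k = 3).
Possible neighbor pairs: C(3,2) = 3. Edges among them: none → e = 0.
Clustering(Cal) = 0/3 = 0.

0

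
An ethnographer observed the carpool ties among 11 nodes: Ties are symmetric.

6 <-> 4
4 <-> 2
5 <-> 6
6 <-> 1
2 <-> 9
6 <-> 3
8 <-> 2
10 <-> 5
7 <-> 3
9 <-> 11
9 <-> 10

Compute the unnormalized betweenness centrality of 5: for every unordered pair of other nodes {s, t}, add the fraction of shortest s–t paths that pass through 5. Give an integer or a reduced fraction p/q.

17/2

Pairs whose geodesics pass through 5 — 10–7: 1; 10–4: 1/2; 10–1: 1; 10–6: 1; 10–3: 1; 7–11: 1/2; 7–9: 1/2; 1–11: 1/2; 1–9: 1/2; 11–6: 1/2; 11–3: 1/2; 6–9: 1/2; 9–3: 1/2.
All other pairs contribute 0.
Summing the contributions gives betweenness(5) = 17/2.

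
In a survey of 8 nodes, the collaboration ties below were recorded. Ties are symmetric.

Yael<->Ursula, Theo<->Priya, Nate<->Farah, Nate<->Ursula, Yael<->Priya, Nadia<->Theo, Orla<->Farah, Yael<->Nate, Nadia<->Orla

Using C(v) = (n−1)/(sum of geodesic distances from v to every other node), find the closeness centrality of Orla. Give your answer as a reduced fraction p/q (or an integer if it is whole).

7/15

Distances from Orla: Farah:1, Nadia:1, Nate:2, Priya:3, Theo:2, Ursula:3, Yael:3. Sum = 15.
n = 8, so closeness = 7/15.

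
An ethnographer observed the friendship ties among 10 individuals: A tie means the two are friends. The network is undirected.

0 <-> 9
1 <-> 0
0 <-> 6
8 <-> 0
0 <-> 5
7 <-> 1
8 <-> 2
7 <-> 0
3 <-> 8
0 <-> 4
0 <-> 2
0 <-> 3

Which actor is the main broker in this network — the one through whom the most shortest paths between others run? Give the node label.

Unnormalized betweenness of each node: 0:65/2, 1:0, 2:0, 3:0, 4:0, 5:0, 6:0, 7:0, 8:1/2, 9:0.
0 has the largest value, 65/2, making it the main broker — the node through which the most shortest paths run.

0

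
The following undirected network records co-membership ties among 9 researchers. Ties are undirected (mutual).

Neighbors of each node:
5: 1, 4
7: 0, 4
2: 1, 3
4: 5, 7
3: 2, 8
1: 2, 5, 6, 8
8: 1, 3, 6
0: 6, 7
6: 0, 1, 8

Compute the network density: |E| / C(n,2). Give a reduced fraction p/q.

There are 11 edges and 9 nodes, so the maximum possible is C(9,2) = 36.
Density = 11/36.

11/36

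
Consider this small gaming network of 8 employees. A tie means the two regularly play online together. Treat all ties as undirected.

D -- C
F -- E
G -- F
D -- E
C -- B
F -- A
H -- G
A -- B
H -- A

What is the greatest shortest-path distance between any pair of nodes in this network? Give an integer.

Eccentricity of each node (its greatest distance to any other): A:3, B:3, C:4, D:4, E:3, F:3, G:4, H:4.
The maximum eccentricity is 4, realized for instance by the pair G–C via G – F – A – B – C. So the diameter is 4.

4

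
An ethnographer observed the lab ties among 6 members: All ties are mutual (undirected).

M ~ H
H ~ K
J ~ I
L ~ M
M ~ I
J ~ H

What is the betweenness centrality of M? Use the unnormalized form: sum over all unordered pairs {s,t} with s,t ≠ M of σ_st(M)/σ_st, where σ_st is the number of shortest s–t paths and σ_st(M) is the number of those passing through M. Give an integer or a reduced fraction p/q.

5

Pairs whose geodesics pass through M — J–L: 2/2; K–L: 1; K–I: 1/2; L–H: 1; L–I: 1; H–I: 1/2.
All other pairs contribute 0.
Summing the contributions gives betweenness(M) = 5.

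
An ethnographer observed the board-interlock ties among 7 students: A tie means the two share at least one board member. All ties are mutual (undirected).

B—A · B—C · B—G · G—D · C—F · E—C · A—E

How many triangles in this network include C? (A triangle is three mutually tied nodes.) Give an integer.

0

C's neighbors are B, E, and F, but none of them are tied to each other, so no triangle contains C.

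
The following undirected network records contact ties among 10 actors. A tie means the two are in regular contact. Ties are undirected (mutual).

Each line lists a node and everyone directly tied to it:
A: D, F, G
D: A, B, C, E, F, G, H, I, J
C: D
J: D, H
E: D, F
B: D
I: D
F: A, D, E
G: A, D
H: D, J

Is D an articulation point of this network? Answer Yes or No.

Removing D leaves {H and J} with no path to {A, E, F, and G}, so the network splits into 5 components. D is a cut vertex.

Yes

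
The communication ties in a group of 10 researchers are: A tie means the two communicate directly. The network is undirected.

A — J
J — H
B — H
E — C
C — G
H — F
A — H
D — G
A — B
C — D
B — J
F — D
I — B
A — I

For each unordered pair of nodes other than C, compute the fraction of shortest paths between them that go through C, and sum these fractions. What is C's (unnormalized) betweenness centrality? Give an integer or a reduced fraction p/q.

8

Pairs whose geodesics pass through C — F–E: 1; G–E: 1; E–D: 1; E–B: 1; E–A: 1; E–H: 1; E–J: 1; E–I: 2/2.
All other pairs contribute 0.
Summing the contributions gives betweenness(C) = 8.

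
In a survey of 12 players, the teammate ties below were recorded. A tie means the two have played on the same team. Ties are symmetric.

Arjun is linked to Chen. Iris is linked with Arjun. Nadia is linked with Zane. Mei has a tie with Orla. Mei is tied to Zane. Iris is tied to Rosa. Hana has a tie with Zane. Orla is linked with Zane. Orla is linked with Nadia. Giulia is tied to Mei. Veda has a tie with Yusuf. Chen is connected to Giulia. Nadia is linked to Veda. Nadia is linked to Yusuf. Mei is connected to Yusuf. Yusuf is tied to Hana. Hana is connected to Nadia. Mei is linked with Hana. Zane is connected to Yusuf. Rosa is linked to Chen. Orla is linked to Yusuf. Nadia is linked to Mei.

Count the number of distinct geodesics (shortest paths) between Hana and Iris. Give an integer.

2

The shortest distance is 5. The length-5 paths are: Hana–Mei–Giulia–Chen–Arjun–Iris; Hana–Mei–Giulia–Chen–Rosa–Iris.
That gives 2 distinct shortest paths.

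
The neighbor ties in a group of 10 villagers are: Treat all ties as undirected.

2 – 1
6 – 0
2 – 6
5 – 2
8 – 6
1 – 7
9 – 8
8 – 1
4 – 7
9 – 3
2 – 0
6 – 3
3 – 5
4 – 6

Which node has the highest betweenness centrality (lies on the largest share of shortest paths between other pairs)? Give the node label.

6

Unnormalized betweenness of each node: 0:0, 1:11/2, 2:7, 3:9/2, 4:5/2, 5:1, 6:27/2, 7:1, 8:5, 9:1.
6 has the largest value, 27/2, making it the main broker — the node through which the most shortest paths run.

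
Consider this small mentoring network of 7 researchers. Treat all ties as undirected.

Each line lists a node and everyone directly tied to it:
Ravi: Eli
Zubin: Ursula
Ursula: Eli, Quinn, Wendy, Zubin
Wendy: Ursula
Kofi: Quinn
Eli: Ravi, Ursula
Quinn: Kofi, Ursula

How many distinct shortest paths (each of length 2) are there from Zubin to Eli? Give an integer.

The shortest distance is 2, and the only length-2 path is Zubin–Ursula–Eli. So there is exactly 1 shortest path.

1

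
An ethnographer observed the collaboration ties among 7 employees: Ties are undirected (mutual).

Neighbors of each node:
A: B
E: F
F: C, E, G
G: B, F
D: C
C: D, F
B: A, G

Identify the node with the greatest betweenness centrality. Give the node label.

F

Unnormalized betweenness of each node: A:0, B:5, C:5, D:0, E:0, F:11, G:8.
F has the largest value, 11, making it the main broker — the node through which the most shortest paths run.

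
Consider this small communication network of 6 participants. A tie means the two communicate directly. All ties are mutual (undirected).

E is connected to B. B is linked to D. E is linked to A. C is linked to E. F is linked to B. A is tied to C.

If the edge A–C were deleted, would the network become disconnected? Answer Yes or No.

No

Even without that edge, A still reaches C via A – E – C, so the network stays connected. Not a bridge.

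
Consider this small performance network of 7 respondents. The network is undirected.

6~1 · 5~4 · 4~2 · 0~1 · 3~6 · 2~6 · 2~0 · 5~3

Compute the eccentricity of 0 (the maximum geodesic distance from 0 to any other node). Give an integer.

3

Distances from 0: 1:1, 2:1, 3:3, 4:2, 5:3, 6:2.
The largest is 3 (to 3 and 5), so the eccentricity of 0 is 3.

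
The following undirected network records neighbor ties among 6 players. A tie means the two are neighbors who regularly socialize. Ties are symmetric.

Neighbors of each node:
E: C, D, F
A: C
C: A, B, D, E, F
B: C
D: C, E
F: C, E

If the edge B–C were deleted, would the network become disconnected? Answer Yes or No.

Without the B–C edge there is no alternate route between B and C, so the network disconnects. It is a bridge.

Yes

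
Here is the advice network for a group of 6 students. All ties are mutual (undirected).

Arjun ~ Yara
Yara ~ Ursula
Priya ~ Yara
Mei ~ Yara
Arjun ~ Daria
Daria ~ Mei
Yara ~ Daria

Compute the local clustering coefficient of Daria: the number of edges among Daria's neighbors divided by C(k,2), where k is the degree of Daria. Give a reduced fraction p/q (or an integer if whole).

2/3

Daria's neighbors: Arjun, Mei, and Yara (k = 3).
Possible neighbor pairs: C(3,2) = 3. Edges among them: Arjun–Yara, Mei–Yara → e = 2.
Clustering(Daria) = 2/3.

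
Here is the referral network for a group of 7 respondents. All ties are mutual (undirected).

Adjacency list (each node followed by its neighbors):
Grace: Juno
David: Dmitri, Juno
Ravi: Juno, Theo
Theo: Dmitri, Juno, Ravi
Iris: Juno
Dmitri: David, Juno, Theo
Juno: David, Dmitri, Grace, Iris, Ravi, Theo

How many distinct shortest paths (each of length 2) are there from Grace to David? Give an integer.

The shortest distance is 2, and the only length-2 path is Grace–Juno–David. So there is exactly 1 shortest path.

1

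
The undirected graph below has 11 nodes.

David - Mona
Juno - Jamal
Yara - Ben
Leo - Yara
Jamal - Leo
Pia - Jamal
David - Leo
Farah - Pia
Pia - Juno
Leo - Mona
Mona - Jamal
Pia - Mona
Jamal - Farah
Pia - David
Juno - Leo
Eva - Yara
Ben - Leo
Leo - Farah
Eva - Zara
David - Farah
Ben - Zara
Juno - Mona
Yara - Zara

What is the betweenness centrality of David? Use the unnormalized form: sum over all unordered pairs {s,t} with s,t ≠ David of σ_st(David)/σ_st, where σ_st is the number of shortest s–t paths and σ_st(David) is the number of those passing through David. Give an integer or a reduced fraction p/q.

Pairs whose geodesics pass through David — Ben–Pia: 1/5; Zara–Pia: 2/10; Yara–Pia: 1/5; Eva–Pia: 1/5; Farah–Mona: 1/4; Leo–Pia: 1/5.
All other pairs contribute 0.
Summing the contributions gives betweenness(David) = 5/4.

5/4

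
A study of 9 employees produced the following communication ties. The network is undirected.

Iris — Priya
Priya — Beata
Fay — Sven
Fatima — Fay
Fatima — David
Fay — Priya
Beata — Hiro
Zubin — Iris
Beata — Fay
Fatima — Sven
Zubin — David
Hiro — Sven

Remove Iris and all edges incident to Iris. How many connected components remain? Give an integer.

Iris's neighbors (Priya and Zubin) remain reachable from one another through other ties, so the rest of the network stays in one piece.

1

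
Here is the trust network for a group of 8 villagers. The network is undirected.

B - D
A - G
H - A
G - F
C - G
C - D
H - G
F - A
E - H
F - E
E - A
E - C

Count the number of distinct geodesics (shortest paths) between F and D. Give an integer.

The shortest distance is 3. The length-3 paths are: F–G–C–D; F–E–C–D.
That gives 2 distinct shortest paths.

2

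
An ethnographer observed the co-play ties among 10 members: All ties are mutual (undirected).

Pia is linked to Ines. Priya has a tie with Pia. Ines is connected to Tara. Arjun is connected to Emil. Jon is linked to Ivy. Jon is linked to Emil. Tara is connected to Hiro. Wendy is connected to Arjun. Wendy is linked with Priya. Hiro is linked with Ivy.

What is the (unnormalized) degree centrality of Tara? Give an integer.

2

Tara is directly tied to Hiro and Ines. That is 2 neighbors, so the degree of Tara is 2.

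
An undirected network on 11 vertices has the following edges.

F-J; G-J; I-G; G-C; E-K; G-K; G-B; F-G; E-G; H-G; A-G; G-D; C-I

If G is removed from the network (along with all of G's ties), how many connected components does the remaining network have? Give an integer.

7

Without G, the remaining ties split the others into: {C, I}; {B}; {F, J}; {H}; {E, K}; {A}; {D}.
That's 7 separate components.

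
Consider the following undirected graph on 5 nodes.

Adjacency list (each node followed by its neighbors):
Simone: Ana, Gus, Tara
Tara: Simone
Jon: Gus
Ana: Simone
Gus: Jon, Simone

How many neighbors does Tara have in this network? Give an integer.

Tara is directly tied to Simone. That is 1 neighbor, so the degree of Tara is 1.

1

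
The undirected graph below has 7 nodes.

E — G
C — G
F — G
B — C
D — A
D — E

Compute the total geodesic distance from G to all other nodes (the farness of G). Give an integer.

Distances from G: A:3, B:2, C:1, D:2, E:1, F:1.
Sum = 3 + 2 + 1 + 2 + 1 + 1 = 10.

10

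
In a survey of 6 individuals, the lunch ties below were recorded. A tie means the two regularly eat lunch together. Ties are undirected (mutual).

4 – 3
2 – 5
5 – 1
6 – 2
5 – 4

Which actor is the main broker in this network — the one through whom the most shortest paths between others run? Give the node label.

Unnormalized betweenness of each node: 1:0, 2:4, 3:0, 4:4, 5:8, 6:0.
5 has the largest value, 8, making it the main broker — the node through which the most shortest paths run.

5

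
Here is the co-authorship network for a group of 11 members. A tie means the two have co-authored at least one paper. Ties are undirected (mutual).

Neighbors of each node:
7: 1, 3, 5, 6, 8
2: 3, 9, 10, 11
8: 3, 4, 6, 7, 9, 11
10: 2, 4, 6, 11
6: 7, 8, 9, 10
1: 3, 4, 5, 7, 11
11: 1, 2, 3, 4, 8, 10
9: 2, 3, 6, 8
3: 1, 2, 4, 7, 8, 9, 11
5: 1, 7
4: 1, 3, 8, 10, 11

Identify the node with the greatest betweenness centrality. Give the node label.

Unnormalized betweenness of each node: 1:19/4, 2:7/6, 3:77/12, 4:7/4, 5:0, 6:11/4, 7:11/2, 8:41/12, 9:7/6, 10:11/6, 11:13/4.
3 has the largest value, 77/12, making it the main broker — the node through which the most shortest paths run.

3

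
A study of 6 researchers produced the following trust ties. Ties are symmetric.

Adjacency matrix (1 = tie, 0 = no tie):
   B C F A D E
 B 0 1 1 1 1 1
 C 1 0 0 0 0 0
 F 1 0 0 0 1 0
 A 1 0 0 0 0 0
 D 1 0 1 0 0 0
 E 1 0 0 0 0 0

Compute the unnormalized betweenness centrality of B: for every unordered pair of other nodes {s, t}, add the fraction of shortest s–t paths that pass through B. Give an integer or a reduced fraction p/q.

Pairs whose geodesics pass through B — C–F: 1; C–A: 1; C–D: 1; C–E: 1; F–A: 1; F–E: 1; A–D: 1; A–E: 1; D–E: 1.
All other pairs contribute 0.
Summing the contributions gives betweenness(B) = 9.

9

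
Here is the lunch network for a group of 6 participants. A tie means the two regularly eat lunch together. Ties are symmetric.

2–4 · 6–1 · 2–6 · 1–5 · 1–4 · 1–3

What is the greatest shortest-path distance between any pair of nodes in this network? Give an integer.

Eccentricity of each node (its greatest distance to any other): 1:2, 2:3, 3:3, 4:2, 5:3, 6:2.
The maximum eccentricity is 3, realized for instance by the pair 5–2 via 5 – 1 – 4 – 2. So the diameter is 3.

3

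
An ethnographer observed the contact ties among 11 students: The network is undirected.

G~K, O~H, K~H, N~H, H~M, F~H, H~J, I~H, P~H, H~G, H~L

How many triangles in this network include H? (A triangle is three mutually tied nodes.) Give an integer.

1

H's neighbors: F, G, I, J, K, L, M, N, O, and P.
Neighbor pairs that are themselves tied: H–G–K. Each forms one triangle with H, for 1 in total.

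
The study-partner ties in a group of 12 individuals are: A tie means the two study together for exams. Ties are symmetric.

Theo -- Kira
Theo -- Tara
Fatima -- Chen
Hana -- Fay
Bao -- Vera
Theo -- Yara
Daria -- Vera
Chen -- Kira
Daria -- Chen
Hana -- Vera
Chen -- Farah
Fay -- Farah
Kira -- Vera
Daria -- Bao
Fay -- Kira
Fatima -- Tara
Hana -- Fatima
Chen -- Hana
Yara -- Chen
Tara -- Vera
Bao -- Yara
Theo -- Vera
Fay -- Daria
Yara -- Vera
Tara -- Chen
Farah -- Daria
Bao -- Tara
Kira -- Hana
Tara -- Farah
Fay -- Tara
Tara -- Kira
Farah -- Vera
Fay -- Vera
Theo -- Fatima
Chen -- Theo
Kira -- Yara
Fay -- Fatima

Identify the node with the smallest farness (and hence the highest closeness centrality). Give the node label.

Farness (sum of distances to all others) for each node — Bao:18, Chen:14, Daria:17, Farah:17, Fatima:17, Fay:15, Hana:17, Kira:15, Tara:14, Theo:16, Vera:13, Yara:17.
The smallest farness is 13, for Vera, so Vera has the highest closeness.

Vera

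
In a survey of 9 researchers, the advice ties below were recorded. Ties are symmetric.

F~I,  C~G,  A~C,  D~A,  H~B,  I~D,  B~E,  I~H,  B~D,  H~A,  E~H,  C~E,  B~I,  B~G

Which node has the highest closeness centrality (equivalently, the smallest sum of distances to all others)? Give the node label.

B

Farness (sum of distances to all others) for each node — A:14, B:11, C:16, D:13, E:14, F:20, G:15, H:12, I:13.
The smallest farness is 11, for B, so B has the highest closeness.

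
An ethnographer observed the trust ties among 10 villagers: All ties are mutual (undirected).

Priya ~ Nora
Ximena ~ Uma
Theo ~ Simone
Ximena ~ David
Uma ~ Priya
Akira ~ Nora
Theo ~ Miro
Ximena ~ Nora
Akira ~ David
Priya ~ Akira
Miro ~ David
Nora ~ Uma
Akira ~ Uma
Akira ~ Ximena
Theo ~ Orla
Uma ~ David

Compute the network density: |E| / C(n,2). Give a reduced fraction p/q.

16/45

There are 16 edges and 10 nodes, so the maximum possible is C(10,2) = 45.
Density = 16/45.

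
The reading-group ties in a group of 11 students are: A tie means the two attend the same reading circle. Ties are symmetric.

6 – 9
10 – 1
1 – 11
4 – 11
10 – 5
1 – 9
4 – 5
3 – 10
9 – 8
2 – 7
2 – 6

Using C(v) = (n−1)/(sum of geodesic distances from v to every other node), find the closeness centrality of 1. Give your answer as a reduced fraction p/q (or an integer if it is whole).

1/2

Distances from 1: 2:3, 3:2, 4:2, 5:2, 6:2, 7:4, 8:2, 9:1, 10:1, 11:1. Sum = 20.
n = 11, so closeness = 10/20 = 1/2.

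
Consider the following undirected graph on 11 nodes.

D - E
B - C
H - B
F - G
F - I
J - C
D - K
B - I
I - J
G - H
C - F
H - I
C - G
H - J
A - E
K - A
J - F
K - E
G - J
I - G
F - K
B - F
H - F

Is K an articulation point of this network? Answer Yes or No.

Removing K leaves {B, C, F, G, H, I, and J} with no path to {A, D, and E}, so the network splits into 2 components. K is a cut vertex.

Yes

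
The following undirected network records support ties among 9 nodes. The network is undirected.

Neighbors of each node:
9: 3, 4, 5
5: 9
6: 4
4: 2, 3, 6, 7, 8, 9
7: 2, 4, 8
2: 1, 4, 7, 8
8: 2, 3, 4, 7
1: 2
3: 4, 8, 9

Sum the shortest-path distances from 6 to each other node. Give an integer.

17

Distances from 6: 1:3, 2:2, 3:2, 4:1, 5:3, 7:2, 8:2, 9:2.
Sum = 3 + 2 + 2 + 1 + 3 + 2 + 2 + 2 = 17.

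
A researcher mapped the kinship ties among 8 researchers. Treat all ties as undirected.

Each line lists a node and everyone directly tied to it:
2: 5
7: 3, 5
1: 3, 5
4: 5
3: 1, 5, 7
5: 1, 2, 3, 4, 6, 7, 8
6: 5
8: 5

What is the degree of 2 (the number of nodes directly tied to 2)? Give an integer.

2 is directly tied to 5. That is 1 neighbor, so the degree of 2 is 1.

1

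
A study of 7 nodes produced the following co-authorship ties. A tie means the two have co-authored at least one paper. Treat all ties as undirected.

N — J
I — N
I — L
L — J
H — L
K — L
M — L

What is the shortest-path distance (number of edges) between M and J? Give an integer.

2

One shortest route is M – L – J, which uses 2 edges, and M and J are not directly tied, so nothing shorter exists. So d(M,J) = 2.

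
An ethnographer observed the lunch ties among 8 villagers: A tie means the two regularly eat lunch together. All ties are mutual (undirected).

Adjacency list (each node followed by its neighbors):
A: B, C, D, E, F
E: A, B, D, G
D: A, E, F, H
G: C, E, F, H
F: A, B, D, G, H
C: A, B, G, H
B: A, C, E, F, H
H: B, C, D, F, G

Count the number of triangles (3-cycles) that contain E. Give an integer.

2

E's neighbors: A, B, D, and G.
Neighbor pairs that are themselves tied: E–A–B; E–A–D. Each forms one triangle with E, for 2 in total.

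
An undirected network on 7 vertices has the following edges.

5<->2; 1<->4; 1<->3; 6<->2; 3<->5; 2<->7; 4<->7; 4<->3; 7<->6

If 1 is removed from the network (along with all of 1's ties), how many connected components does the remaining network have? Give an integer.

1

1's neighbors (3 and 4) remain reachable from one another through other ties, so the rest of the network stays in one piece.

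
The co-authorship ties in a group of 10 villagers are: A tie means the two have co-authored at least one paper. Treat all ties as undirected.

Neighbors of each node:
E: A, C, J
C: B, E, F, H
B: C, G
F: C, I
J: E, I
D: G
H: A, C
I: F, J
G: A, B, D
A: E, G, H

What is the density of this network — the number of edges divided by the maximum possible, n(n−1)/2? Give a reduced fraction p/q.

There are 12 edges and 10 nodes, so the maximum possible is C(10,2) = 45.
Density = 12/45 = 4/15.

4/15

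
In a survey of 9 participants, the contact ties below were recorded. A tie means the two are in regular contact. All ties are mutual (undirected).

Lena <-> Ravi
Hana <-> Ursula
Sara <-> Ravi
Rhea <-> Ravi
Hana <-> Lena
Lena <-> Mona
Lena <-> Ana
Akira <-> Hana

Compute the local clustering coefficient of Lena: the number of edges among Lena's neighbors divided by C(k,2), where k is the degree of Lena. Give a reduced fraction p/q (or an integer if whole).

Lena's neighbors: Ana, Hana, Mona, and Ravi (k = 4).
Possible neighbor pairs: C(4,2) = 6. Edges among them: none → e = 0.
Clustering(Lena) = 0/6 = 0.

0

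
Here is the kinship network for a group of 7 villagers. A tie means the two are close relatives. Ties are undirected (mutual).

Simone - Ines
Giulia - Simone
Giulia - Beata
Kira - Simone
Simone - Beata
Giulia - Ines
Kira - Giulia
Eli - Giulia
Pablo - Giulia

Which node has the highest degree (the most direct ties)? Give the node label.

Giulia

Degrees — Beata:2, Eli:1, Giulia:6, Ines:2, Kira:2, Pablo:1, Simone:4.
The maximum is 6, attained only by Giulia.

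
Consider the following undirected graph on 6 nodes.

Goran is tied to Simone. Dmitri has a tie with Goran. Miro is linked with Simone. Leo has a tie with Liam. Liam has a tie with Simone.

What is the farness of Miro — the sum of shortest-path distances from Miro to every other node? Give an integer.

11

Distances from Miro: Dmitri:3, Goran:2, Leo:3, Liam:2, Simone:1.
Sum = 3 + 2 + 3 + 2 + 1 = 11.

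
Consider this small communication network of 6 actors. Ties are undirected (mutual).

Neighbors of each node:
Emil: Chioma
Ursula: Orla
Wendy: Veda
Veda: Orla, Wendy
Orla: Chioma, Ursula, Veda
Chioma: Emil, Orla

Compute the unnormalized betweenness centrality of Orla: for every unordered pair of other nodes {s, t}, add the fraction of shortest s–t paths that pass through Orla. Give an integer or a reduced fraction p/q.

8

Pairs whose geodesics pass through Orla — Chioma–Wendy: 1; Chioma–Ursula: 1; Chioma–Veda: 1; Wendy–Ursula: 1; Wendy–Emil: 1; Ursula–Veda: 1; Ursula–Emil: 1; Veda–Emil: 1.
All other pairs contribute 0.
Summing the contributions gives betweenness(Orla) = 8.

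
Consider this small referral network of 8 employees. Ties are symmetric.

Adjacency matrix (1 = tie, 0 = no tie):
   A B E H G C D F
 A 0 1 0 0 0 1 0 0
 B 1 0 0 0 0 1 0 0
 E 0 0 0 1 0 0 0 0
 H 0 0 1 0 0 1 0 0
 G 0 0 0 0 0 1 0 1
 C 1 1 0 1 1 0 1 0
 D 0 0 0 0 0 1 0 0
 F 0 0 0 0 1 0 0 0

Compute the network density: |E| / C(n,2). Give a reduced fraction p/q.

There are 8 edges and 8 nodes, so the maximum possible is C(8,2) = 28.
Density = 8/28 = 2/7.

2/7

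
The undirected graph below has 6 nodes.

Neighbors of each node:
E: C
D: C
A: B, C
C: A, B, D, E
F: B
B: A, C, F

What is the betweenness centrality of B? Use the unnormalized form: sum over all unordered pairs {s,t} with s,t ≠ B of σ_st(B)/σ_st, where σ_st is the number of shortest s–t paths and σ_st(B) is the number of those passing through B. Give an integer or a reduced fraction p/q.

4

Pairs whose geodesics pass through B — E–F: 1; C–F: 1; A–F: 1; D–F: 1.
All other pairs contribute 0.
Summing the contributions gives betweenness(B) = 4.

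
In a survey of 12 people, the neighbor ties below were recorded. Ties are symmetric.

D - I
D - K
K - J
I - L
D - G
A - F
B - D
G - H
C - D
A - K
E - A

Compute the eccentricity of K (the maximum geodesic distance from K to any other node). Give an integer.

Distances from K: A:1, B:2, C:2, D:1, E:2, F:2, G:2, H:3, I:2, J:1, L:3.
The largest is 3 (to L and H), so the eccentricity of K is 3.

3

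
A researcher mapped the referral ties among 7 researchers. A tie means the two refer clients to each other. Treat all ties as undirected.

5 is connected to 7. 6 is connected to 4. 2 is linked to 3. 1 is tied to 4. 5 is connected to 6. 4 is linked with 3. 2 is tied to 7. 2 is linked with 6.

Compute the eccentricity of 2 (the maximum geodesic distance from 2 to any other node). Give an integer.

Distances from 2: 1:3, 3:1, 4:2, 5:2, 6:1, 7:1.
The largest is 3 (to 1), so the eccentricity of 2 is 3.

3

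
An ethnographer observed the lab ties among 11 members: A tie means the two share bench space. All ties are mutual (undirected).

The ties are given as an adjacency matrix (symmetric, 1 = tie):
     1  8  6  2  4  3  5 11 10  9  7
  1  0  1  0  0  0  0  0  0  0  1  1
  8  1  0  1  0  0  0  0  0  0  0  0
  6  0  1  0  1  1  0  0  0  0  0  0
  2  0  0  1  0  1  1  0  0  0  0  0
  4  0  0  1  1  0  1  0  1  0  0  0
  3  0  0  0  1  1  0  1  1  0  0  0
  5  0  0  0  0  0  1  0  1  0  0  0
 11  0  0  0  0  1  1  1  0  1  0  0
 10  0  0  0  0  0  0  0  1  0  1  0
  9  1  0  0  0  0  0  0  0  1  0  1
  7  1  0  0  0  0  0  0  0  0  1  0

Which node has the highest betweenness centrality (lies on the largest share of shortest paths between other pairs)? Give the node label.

Unnormalized betweenness of each node: 1:41/6, 2:2, 3:25/6, 4:7, 5:0, 6:19/2, 7:0, 8:15/2, 9:53/6, 10:21/2, 11:41/3.
11 has the largest value, 41/3, making it the main broker — the node through which the most shortest paths run.

11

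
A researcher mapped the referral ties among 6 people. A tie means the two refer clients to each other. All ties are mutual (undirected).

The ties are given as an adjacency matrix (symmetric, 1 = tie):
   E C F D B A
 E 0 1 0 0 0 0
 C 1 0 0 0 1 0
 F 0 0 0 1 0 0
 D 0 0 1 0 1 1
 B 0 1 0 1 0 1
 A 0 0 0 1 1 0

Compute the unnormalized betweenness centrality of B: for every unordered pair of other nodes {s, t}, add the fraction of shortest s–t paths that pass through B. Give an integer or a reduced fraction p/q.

6

Pairs whose geodesics pass through B — E–F: 1; E–D: 1; E–A: 1; C–F: 1; C–D: 1; C–A: 1.
All other pairs contribute 0.
Summing the contributions gives betweenness(B) = 6.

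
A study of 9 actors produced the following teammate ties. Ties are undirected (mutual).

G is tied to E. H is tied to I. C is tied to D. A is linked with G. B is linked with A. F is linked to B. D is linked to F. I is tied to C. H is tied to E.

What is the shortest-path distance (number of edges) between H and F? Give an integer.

4

One shortest route is H – I – C – D – F, which uses 4 edges, and at distance 3 from H we only reach {A, D}, which does not include F. So d(H,F) = 4.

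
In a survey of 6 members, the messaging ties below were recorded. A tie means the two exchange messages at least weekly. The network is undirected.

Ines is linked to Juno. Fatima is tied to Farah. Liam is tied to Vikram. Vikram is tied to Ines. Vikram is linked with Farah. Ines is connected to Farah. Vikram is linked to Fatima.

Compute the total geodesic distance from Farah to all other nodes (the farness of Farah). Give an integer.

Distances from Farah: Fatima:1, Ines:1, Juno:2, Liam:2, Vikram:1.
Sum = 1 + 1 + 2 + 2 + 1 = 7.

7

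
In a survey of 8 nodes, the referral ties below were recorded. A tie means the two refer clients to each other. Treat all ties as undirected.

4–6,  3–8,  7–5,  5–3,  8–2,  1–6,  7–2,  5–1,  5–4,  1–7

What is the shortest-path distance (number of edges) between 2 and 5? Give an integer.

2

One shortest route is 2 – 7 – 5, which uses 2 edges, and 2 and 5 are not directly tied, so nothing shorter exists. So d(2,5) = 2.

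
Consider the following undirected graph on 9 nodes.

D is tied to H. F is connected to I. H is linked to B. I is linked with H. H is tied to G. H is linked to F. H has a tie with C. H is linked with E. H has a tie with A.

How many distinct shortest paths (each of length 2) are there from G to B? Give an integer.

The shortest distance is 2, and the only length-2 path is G–H–B. So there is exactly 1 shortest path.

1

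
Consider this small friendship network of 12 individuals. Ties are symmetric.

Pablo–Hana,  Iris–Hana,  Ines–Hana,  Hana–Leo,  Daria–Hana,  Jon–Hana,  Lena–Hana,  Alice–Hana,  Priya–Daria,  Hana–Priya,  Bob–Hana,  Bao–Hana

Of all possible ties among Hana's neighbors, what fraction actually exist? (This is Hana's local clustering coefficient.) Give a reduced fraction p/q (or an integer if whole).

1/55

Hana's neighbors: Alice, Bao, Bob, Daria, Ines, Iris, Jon, Lena, Leo, Pablo, and Priya (k = 11).
Possible neighbor pairs: C(11,2) = 55. Edges among them: Daria–Priya → e = 1.
Clustering(Hana) = 1/55.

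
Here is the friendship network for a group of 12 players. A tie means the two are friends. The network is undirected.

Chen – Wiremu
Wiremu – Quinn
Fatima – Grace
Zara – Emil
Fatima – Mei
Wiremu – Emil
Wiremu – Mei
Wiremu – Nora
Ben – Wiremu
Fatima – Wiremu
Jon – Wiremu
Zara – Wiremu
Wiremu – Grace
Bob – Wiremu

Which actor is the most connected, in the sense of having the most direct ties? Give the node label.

Degrees — Ben:1, Bob:1, Chen:1, Emil:2, Fatima:3, Grace:2, Jon:1, Mei:2, Nora:1, Quinn:1, Wiremu:11, Zara:2.
The maximum is 11, attained only by Wiremu.

Wiremu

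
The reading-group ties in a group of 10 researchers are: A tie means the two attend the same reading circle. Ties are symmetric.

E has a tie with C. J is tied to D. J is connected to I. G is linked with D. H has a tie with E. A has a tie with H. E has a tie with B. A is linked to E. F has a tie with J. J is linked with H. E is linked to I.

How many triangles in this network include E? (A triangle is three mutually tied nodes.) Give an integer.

E's neighbors: A, B, C, H, and I.
Neighbor pairs that are themselves tied: E–A–H. Each forms one triangle with E, for 1 in total.

1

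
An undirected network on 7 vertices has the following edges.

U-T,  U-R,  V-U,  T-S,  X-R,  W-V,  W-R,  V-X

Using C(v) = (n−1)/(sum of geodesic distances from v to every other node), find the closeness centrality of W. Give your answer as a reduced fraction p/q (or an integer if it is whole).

6/13

Distances from W: R:1, S:4, T:3, U:2, V:1, X:2. Sum = 13.
n = 7, so closeness = 6/13.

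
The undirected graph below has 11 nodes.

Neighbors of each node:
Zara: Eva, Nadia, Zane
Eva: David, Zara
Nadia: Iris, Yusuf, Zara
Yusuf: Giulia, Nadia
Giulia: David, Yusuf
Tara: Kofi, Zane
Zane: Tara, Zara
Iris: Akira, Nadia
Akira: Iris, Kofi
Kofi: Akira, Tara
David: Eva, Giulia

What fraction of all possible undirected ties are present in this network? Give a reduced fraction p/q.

12/55

There are 12 edges and 11 nodes, so the maximum possible is C(11,2) = 55.
Density = 12/55.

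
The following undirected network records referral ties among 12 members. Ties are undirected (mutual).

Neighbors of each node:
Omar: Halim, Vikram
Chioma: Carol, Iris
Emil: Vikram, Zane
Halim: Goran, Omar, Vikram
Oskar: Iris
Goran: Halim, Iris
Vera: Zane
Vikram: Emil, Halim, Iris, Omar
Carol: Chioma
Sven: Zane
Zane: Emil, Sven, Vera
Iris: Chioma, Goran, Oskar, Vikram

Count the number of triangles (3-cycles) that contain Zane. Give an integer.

Zane's neighbors are Emil, Sven, and Vera, but none of them are tied to each other, so no triangle contains Zane.

0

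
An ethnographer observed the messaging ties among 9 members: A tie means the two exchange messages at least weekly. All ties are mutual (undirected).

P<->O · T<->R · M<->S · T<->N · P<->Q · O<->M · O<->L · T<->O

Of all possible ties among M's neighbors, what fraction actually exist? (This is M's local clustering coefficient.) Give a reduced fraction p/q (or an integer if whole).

0

M's neighbors: O and S (k = 2).
Possible neighbor pairs: C(2,2) = 1. Edges among them: none → e = 0.
Clustering(M) = 0/1.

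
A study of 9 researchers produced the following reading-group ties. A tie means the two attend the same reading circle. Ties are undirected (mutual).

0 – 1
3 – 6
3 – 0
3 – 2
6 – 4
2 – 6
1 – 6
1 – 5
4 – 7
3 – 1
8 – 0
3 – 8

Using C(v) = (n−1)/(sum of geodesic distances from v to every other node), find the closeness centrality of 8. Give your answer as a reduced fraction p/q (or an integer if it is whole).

Distances from 8: 0:1, 1:2, 2:2, 3:1, 4:3, 5:3, 6:2, 7:4. Sum = 18.
n = 9, so closeness = 8/18 = 4/9.

4/9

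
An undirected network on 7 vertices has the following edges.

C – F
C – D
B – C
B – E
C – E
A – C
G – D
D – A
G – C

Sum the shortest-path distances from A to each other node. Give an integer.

Distances from A: B:2, C:1, D:1, E:2, F:2, G:2.
Sum = 2 + 1 + 1 + 2 + 2 + 2 = 10.

10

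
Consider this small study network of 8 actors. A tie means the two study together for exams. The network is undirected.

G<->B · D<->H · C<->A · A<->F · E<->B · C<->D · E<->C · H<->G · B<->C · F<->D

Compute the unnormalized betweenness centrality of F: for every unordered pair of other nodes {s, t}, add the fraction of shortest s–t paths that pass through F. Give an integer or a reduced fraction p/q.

1

Pairs whose geodesics pass through F — H–A: 1/2; D–A: 1/2.
All other pairs contribute 0.
Summing the contributions gives betweenness(F) = 1.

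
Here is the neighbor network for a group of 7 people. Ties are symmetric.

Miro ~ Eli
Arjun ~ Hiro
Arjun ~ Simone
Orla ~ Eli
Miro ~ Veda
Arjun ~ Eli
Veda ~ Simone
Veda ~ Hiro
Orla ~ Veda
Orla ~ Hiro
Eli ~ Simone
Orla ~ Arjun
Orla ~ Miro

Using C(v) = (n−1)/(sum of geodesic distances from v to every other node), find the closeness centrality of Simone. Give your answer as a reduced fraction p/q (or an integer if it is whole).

Distances from Simone: Arjun:1, Eli:1, Hiro:2, Miro:2, Orla:2, Veda:1. Sum = 9.
n = 7, so closeness = 6/9 = 2/3.

2/3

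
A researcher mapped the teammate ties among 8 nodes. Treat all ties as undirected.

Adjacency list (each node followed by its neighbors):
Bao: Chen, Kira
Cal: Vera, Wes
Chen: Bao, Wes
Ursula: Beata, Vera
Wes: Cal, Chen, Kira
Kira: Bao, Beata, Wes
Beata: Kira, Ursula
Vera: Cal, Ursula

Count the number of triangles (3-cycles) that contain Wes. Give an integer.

Wes's neighbors are Cal, Chen, and Kira, but none of them are tied to each other, so no triangle contains Wes.

0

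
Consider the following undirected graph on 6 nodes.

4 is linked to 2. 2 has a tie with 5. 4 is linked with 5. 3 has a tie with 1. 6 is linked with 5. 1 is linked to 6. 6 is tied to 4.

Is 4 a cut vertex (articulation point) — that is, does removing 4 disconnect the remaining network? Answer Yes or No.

Even without 4, every remaining node can still reach every other (the residual graph is connected), so 4 is not a cut vertex.

No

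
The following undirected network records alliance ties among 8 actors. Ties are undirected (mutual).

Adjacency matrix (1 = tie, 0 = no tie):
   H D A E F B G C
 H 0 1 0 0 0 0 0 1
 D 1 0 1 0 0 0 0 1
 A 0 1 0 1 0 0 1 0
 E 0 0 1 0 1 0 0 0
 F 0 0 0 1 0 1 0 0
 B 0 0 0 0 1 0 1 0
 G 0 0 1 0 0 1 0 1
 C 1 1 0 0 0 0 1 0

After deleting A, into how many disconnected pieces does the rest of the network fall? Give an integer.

A's neighbors (D, E, and G) remain reachable from one another through other ties, so the rest of the network stays in one piece.

1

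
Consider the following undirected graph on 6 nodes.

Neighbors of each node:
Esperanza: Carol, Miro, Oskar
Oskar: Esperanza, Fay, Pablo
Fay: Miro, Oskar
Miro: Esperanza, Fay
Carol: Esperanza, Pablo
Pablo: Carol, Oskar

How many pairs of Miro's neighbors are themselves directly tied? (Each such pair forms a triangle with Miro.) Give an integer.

Miro's neighbors are Esperanza and Fay, but none of them are tied to each other, so no triangle contains Miro.

0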